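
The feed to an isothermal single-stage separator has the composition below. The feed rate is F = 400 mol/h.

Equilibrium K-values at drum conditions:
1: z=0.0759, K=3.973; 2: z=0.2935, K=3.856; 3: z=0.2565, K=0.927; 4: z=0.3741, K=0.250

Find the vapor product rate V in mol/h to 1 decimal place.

V = 187.7 mol/h

Iterate (Newton) starting at V/F = 0.5:
  V/F = 0.5000: g = -0.03237, g' = -1.0548 → V/F = 0.4693
Converged at V/F = 0.4693.
Then V = V/F·F = 0.4693·400 = 187.7 mol/h and L = F − V = 212.3 mol/h.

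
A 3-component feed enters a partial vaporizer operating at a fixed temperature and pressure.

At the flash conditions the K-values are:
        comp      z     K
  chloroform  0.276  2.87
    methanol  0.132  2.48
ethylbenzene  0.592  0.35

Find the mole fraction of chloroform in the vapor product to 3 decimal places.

Let ψ = V/F and solve Σ zᵢ(Kᵢ−1)/(1+ψ(Kᵢ−1)) = 0.
Feasibility: ΣzᵢKᵢ = 1.327, Σzᵢ/Kᵢ = 1.841 — both > 1, two phases present.
Newton–Raphson from ψ = 0.5:
  ψ = 0.500: g = -0.1911, g' = -0.902 → ψ = 0.288
  ψ = 0.288: g = -0.0012, g' = -0.928 → ψ = 0.287
Converged at ψ = 0.287.
Compositions from xᵢ = zᵢ/(1+ψ(Kᵢ−1)), yᵢ = Kᵢxᵢ:
  chloroform: x = 0.180, y = 0.516
  methanol: x = 0.093, y = 0.230
  ethylbenzene: x = 0.728, y = 0.255

y_chloroform = 0.516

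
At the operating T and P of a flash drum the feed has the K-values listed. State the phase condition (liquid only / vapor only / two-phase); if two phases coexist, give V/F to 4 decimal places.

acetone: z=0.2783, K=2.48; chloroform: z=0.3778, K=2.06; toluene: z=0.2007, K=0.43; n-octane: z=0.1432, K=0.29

two-phase, V/F = 0.7513

ΣzᵢKᵢ = 1.5963; Σzᵢ/Kᵢ = 1.2562.
Both exceed 1, so a two-phase solution exists.
Material balance + equilibrium reduce to Σ zᵢ(Kᵢ−1)/(1+ψ(Kᵢ−1)) = 0.
Newton iteration, ψ⁰ = 0.5:
  ψ = 0.5000: g = 0.18083, g' = -0.6838 → ψ = 0.7645
  ψ = 0.7645: g = -0.01065, g' = -0.8138 → ψ = 0.7514
  ψ = 0.7514: g = -0.00010, g' = -0.7994 → ψ = 0.7513
Converged at ψ = 0.7513.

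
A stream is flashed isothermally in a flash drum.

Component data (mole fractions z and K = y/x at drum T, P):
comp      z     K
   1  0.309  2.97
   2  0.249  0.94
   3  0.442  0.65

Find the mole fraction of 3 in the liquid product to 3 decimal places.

Material balance + equilibrium reduce to Σ zᵢ(Kᵢ−1)/(1+ψ(Kᵢ−1)) = 0.
Check two-phase: ΣzᵢKᵢ = 1.439 > 1 and Σzᵢ/Kᵢ = 1.049 > 1, so g(0) = 0.439 > 0 and g(1) = -0.049 < 0.
Newton iteration, ψ⁰ = 0.56:
  ψ = 0.560: g = 0.0816, g' = -0.356 → ψ = 0.789
  ψ = 0.789: g = 0.0089, g' = -0.288 → ψ = 0.820
Converged at ψ = 0.820.
Compositions from xᵢ = zᵢ/(1+ψ(Kᵢ−1)), yᵢ = Kᵢxᵢ:
  1: x = 0.118, y = 0.351
  2: x = 0.262, y = 0.246
  3: x = 0.620, y = 0.403

x_3 = 0.620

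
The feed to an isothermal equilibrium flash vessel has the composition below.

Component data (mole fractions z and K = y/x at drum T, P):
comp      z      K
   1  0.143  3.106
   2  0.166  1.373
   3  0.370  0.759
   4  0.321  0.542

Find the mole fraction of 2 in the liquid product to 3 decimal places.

Material balance + equilibrium reduce to Σ zᵢ(Kᵢ−1)/(1+V/F(Kᵢ−1)) = 0.
Feasibility: ΣzᵢKᵢ = 1.127, Σzᵢ/Kᵢ = 1.247 — both > 1, two phases present.
Newton–Raphson from V/F = 0.5:
  V/F = 0.500: g = -0.0932, g' = -0.308 → V/F = 0.197
  V/F = 0.197: g = 0.0152, g' = -0.442 → V/F = 0.232
  V/F = 0.232: g = 0.0005, g' = -0.414 → V/F = 0.233
Converged at V/F = 0.233.
Compositions from xᵢ = zᵢ/(1+V/F(Kᵢ−1)), yᵢ = Kᵢxᵢ:
  1: x = 0.096, y = 0.298
  2: x = 0.153, y = 0.210
  3: x = 0.392, y = 0.298
  4: x = 0.359, y = 0.195

x_2 = 0.153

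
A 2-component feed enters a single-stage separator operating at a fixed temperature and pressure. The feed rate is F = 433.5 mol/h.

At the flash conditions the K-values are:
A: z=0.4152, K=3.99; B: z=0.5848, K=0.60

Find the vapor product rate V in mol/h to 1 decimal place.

V = 365.2 mol/h

Let ψ = V/F and solve Σ zᵢ(Kᵢ−1)/(1+ψ(Kᵢ−1)) = 0.
Check two-phase: ΣzᵢKᵢ = 2.0075 > 1 and Σzᵢ/Kᵢ = 1.0787 > 1, so g(0) = 1.0075 > 0 and g(1) = -0.0787 < 0.
Binary case is linear: z₁(K₁−1)(1+ψ(K₂−1)) + z₂(K₂−1)(1+ψ(K₁−1)) = 0
⇒ ψ = [z₁(K₁−1)+z₂(K₂−1)] / [−(K₁−1)(K₂−1)] = 1.00753/1.19600 = 0.8424
Then V = ψ·F = 0.8424·433.5 = 365.2 mol/h and L = F − V = 68.3 mol/h.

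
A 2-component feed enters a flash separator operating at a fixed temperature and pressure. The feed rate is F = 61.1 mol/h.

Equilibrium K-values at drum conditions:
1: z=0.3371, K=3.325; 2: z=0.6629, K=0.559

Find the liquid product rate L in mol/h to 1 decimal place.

L = 31.8 mol/h

Rachford–Rice: g(V/F) = Σ zᵢ(Kᵢ−1)/(1+V/F(Kᵢ−1)) = 0.
g(0) = ΣzᵢKᵢ − 1 = 0.4914 and g(1) = 1 − Σzᵢ/Kᵢ = -0.2873, so a root lies in (0, 1).
Newton–Raphson from V/F = 0.5:
  V/F = 0.5000: g = -0.01260, g' = -0.6018 → V/F = 0.4791
  V/F = 0.4791: g = 0.00014, g' = -0.6151 → V/F = 0.4793
Converged at V/F = 0.4793.
Then V = V/F·F = 0.4793·61.1 = 29.3 mol/h and L = F − V = 31.8 mol/h.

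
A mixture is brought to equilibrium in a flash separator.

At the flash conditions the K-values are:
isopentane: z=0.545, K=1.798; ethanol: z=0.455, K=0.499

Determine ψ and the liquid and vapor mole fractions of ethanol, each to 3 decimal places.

ψ = 0.518, x_ethanol = 0.614, y_ethanol = 0.307

Let ψ = V/F and solve Σ zᵢ(Kᵢ−1)/(1+ψ(Kᵢ−1)) = 0.
Feasibility: ΣzᵢKᵢ = 1.207, Σzᵢ/Kᵢ = 1.215 — both > 1, two phases present.
Iterate (Newton) starting at ψ = 0.5:
  ψ = 0.500: g = 0.0067, g' = -0.381 → ψ = 0.518
Converged at ψ = 0.518.
Compositions from xᵢ = zᵢ/(1+ψ(Kᵢ−1)), yᵢ = Kᵢxᵢ:
  isopentane: x = 0.386, y = 0.693
  ethanol: x = 0.614, y = 0.307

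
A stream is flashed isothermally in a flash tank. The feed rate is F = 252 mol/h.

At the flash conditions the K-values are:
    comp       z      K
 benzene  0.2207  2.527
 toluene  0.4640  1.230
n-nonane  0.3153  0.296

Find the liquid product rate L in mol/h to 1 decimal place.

Rachford–Rice: g(ψ) = Σ zᵢ(Kᵢ−1)/(1+ψ(Kᵢ−1)) = 0.
Feasibility: ΣzᵢKᵢ = 1.2218, Σzᵢ/Kᵢ = 1.5298 — both > 1, two phases present.
Iterate (Newton) starting at ψ = 0.54:
  ψ = 0.5400: g = -0.07848, g' = -0.5807 → ψ = 0.4049
  ψ = 0.4049: g = -0.00458, g' = -0.5228 → ψ = 0.3961
Converged at ψ = 0.3961.
Then V = ψ·F = 0.3961·252 = 99.8 mol/h and L = F − V = 152.2 mol/h.

L = 152.2 mol/h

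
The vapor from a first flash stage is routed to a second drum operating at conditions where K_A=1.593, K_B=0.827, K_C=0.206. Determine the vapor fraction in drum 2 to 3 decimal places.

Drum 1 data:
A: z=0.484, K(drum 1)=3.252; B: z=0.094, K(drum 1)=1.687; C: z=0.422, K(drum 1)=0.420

Drum 1:
Material balance + equilibrium reduce to Σ zᵢ(Kᵢ−1)/(1+ψ₁(Kᵢ−1)) = 0.
g(0) = ΣzᵢKᵢ − 1 = 0.910 and g(1) = 1 − Σzᵢ/Kᵢ = -0.209, so a root lies in (0, 1).
Newton iteration, ψ₁⁰ = 0.38:
  ψ₁ = 0.380: g = 0.3246, g' = -0.974 → ψ₁ = 0.713
  ψ₁ = 0.713: g = 0.0442, g' = -0.794 → ψ₁ = 0.769
  ψ₁ = 0.769: g = -0.0004, g' = -0.810 → ψ₁ = 0.768
Converged at ψ₁ = 0.768.
Drum-1 compositions:
  A: x = 0.177, y = 0.577
  B: x = 0.062, y = 0.104
  C: x = 0.761, y = 0.320
Drum-2 feed = drum-1 vapor: z₂ = (0.5765, 0.1038, 0.3197).
Drum 2:
Newton iteration, ψ₂⁰ = 0.5:
  ψ₂ = 0.500: g = -0.1769, g' = -0.679 → ψ₂ = 0.239
  ψ₂ = 0.239: g = -0.0327, g' = -0.466 → ψ₂ = 0.169
  ψ₂ = 0.169: g = -0.0010, g' = -0.440 → ψ₂ = 0.167
Converged at ψ₂ = 0.167.
  A: x = 0.525, y = 0.836
  B: x = 0.107, y = 0.088
  C: x = 0.369, y = 0.076

V/F (drum 2) = 0.167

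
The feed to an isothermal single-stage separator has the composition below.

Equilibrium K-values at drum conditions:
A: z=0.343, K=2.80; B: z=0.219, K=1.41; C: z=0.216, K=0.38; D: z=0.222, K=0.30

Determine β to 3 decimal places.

Rachford–Rice: g(β) = Σ zᵢ(Kᵢ−1)/(1+β(Kᵢ−1)) = 0.
Feasibility: ΣzᵢKᵢ = 1.418, Σzᵢ/Kᵢ = 1.586 — both > 1, two phases present.
Newton iteration, β⁰ = 0.45:
  β = 0.450: g = 0.0043, g' = -0.757 → β = 0.456
Converged at β = 0.456.

β = 0.456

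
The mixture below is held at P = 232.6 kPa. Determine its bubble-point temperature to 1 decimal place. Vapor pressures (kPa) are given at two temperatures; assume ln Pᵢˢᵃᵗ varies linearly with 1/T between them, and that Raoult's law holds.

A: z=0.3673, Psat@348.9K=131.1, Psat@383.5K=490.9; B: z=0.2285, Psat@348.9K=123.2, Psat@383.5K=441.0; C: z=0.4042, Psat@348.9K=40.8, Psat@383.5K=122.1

Bubble-point temperature: ΣzᵢPᵢˢᵃᵗ(T) = P. Interpolate ln Pᵢˢᵃᵗ = aᵢ + bᵢ/T.
  T = 348.9 K: ΣzᵢPᵢˢᵃᵗ = 92.80 kPa
  T = 383.5 K: ΣzᵢPᵢˢᵃᵗ = 330.43 kPa
  T = 366.2 K: ΣzᵢPᵢˢᵃᵗ = 180.30 kPa
  T = 374.9 K: ΣzᵢPᵢˢᵃᵗ = 246.18 kPa
  T = 370.5 K: ΣzᵢPᵢˢᵃᵗ = 210.68 kPa
  T = 372.7 K: ΣzᵢPᵢˢᵃᵗ = 227.84 kPa
Interpolating between 372.7 K and 374.9 K gives T ≈ 373.3 K.

T = 373.3 K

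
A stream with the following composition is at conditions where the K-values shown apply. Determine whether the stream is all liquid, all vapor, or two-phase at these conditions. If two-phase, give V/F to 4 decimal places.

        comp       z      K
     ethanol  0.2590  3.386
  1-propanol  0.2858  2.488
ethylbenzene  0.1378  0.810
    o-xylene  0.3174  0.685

ΣzᵢKᵢ = 1.9171; Σzᵢ/Kᵢ = 0.8248.
Since Σzᵢ/Kᵢ < 1 the mixture is above its dew point — single vapor phase.

all vapor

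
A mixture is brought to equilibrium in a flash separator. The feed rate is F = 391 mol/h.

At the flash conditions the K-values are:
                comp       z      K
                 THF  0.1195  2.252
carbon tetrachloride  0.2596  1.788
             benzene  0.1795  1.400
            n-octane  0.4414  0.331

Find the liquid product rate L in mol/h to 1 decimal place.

L = 296.6 mol/h

Rachford–Rice: g(V/F) = Σ zᵢ(Kᵢ−1)/(1+V/F(Kᵢ−1)) = 0.
Feasibility: ΣzᵢKᵢ = 1.1307, Σzᵢ/Kᵢ = 1.6600 — both > 1, two phases present.
Newton iteration, V/F⁰ = 0.54:
  V/F = 0.5400: g = -0.17050, g' = -0.6496 → V/F = 0.2775
  V/F = 0.2775: g = -0.01912, g' = -0.5329 → V/F = 0.2417
  V/F = 0.2417: g = -0.00007, g' = -0.5291 → V/F = 0.2415
Converged at V/F = 0.2415.
Then V = V/F·F = 0.2415·391 = 94.4 mol/h and L = F − V = 296.6 mol/h.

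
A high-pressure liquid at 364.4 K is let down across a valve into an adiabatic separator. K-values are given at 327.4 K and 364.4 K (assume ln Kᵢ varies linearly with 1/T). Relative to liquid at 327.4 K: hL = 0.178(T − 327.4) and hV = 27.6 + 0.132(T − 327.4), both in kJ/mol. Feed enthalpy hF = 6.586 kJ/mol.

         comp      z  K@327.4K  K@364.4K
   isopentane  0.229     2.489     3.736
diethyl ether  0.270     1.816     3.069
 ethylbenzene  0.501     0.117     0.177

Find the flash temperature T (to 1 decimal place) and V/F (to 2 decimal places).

T = 334.6 K, V/F = 0.19

Adiabatic flash: solve Rachford–Rice at each trial T, then check hF = ψ·hV(T) + (1−ψ)·hL(T).
  T = 327.4 K: K = (2.489, 1.816, 0.117), RR gives ψ = 0.115, H_out = 3.179 kJ/mol
  T = 364.4 K: K = (3.736, 3.069, 0.177), RR gives ψ = 0.393, H_out = 16.774 kJ/mol
  T = 345.9 K: K = (3.083, 2.394, 0.146), RR gives ψ = 0.287, H_out = 10.973 kJ/mol
  T = 336.6 K: K = (2.777, 2.092, 0.131), RR gives ψ = 0.213, H_out = 7.423 kJ/mol
  T = 332.0 K: K = (2.631, 1.951, 0.124), RR gives ψ = 0.168, H_out = 5.414 kJ/mol
  T = 334.3 K: K = (2.703, 2.020, 0.127), RR gives ψ = 0.191, H_out = 6.443 kJ/mol
Linear interpolation between T = 334.3 (H_out = 6.443) and T = 336.6 (H_out = 7.423) on hF = 6.586 gives T ≈ 334.6 K, at which ψ = 0.19.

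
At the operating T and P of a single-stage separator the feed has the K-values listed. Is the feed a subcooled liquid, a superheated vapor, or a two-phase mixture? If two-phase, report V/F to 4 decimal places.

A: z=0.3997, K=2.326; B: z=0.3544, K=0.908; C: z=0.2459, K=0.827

superheated vapor

ΣzᵢKᵢ = 1.4549; Σzᵢ/Kᵢ = 0.8595.
Since Σzᵢ/Kᵢ < 1 the mixture is above its dew point — single vapor phase.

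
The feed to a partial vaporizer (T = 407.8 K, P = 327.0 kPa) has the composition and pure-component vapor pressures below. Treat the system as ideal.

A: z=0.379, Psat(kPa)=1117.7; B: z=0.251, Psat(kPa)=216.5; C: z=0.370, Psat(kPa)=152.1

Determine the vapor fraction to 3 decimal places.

ψ = 0.563

Raoult's law: Kᵢ = Pᵢˢᵃᵗ/P = Pᵢˢᵃᵗ/327.0.
  K_A = 1117.7/327.0 = 3.41804, K_B = 216.5/327.0 = 0.66208, K_C = 152.1/327.0 = 0.46514
Rachford–Rice: g(ψ) = Σ zᵢ(Kᵢ−1)/(1+ψ(Kᵢ−1)) = 0.
g(0) = ΣzᵢKᵢ − 1 = 0.634 and g(1) = 1 − Σzᵢ/Kᵢ = -0.285, so a root lies in (0, 1).
Iterate (Newton) starting at ψ = 0.5:
  ψ = 0.500: g = 0.0427, g' = -0.693 → ψ = 0.562
  ψ = 0.562: g = 0.0011, g' = -0.658 → ψ = 0.563
Converged at ψ = 0.563.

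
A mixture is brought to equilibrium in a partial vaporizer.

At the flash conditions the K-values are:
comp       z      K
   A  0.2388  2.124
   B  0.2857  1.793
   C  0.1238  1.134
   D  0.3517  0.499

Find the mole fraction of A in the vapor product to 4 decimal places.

y_A = 0.2667

Newton iteration, ψ⁰ = 0.37:
  ψ = 0.3700: g = 0.16425, g' = -0.3929 → ψ = 0.7880
  ψ = 0.7880: g = 0.00563, g' = -0.3957 → ψ = 0.8022
Converged at ψ = 0.8022.
Compositions from xᵢ = zᵢ/(1+ψ(Kᵢ−1)), yᵢ = Kᵢxᵢ:
  A: x = 0.1256, y = 0.2667
  B: x = 0.1746, y = 0.3131
  C: x = 0.1118, y = 0.1268
  D: x = 0.5880, y = 0.2934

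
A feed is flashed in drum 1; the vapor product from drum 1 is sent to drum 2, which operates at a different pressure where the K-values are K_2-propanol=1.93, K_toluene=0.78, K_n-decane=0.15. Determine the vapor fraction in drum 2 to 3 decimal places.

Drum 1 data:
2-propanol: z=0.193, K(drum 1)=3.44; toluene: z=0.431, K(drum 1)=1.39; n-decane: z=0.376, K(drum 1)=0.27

Drum 1:
Let ψ₁ = V/F and solve Σ zᵢ(Kᵢ−1)/(1+ψ₁(Kᵢ−1)) = 0.
Feasibility: ΣzᵢKᵢ = 1.365, Σzᵢ/Kᵢ = 1.759 — both > 1, two phases present.
Iterate (Newton) starting at ψ₁ = 0.5:
  ψ₁ = 0.500: g = -0.0795, g' = -0.776 → ψ₁ = 0.398
  ψ₁ = 0.398: g = -0.0022, g' = -0.743 → ψ₁ = 0.395
Converged at ψ₁ = 0.395.
Drum-1 compositions:
  2-propanol: x = 0.098, y = 0.338
  toluene: x = 0.374, y = 0.519
  n-decane: x = 0.528, y = 0.143
Drum-2 feed = drum-1 vapor: z₂ = (0.3382, 0.5192, 0.1426).
Drum 2:
Rachford–Rice: g(ψ₂) = Σ zᵢ(Kᵢ−1)/(1+ψ₂(Kᵢ−1)) = 0.
g(0) = ΣzᵢKᵢ − 1 = 0.079 and g(1) = 1 − Σzᵢ/Kᵢ = -0.792, so a root lies in (0, 1).
Newton–Raphson from ψ₂ = 0.5:
  ψ₂ = 0.500: g = -0.1244, g' = -0.480 → ψ₂ = 0.241
  ψ₂ = 0.241: g = -0.0159, g' = -0.386 → ψ₂ = 0.199
Converged at ψ₂ = 0.199.
  2-propanol: x = 0.285, y = 0.551
  toluene: x = 0.543, y = 0.424
  n-decane: x = 0.172, y = 0.026

V/F (drum 2) = 0.199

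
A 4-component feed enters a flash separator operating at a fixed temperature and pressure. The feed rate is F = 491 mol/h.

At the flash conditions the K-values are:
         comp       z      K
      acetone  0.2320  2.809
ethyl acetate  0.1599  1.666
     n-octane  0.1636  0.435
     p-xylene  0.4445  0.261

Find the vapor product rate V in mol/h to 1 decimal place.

Rachford–Rice: g(V/F) = Σ zᵢ(Kᵢ−1)/(1+V/F(Kᵢ−1)) = 0.
g(0) = ΣzᵢKᵢ − 1 = 0.1053 and g(1) = 1 − Σzᵢ/Kᵢ = -1.2577, so a root lies in (0, 1).
Newton–Raphson from V/F = 0.31:
  V/F = 0.3100: g = -0.18100, g' = -0.8456 → V/F = 0.0960
  V/F = 0.0960: g = 0.00642, g' = -0.9535 → V/F = 0.1027
Converged at V/F = 0.1027.
Then V = V/F·F = 0.1027·491 = 50.4 mol/h and L = F − V = 440.6 mol/h.

V = 50.4 mol/h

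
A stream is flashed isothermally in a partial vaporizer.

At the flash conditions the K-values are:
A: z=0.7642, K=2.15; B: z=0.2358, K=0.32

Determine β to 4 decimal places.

β = 0.9188

Let β = V/F and solve Σ zᵢ(Kᵢ−1)/(1+β(Kᵢ−1)) = 0.
Feasibility: ΣzᵢKᵢ = 1.7185, Σzᵢ/Kᵢ = 1.0923 — both > 1, two phases present.
Binary case is linear: z₁(K₁−1)(1+β(K₂−1)) + z₂(K₂−1)(1+β(K₁−1)) = 0
⇒ β = [z₁(K₁−1)+z₂(K₂−1)] / [−(K₁−1)(K₂−1)] = 0.71849/0.78200 = 0.9188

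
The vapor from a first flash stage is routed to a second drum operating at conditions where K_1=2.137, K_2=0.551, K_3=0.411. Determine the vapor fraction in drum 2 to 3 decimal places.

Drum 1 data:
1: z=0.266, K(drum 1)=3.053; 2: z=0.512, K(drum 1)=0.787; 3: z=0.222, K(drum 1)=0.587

V/F (drum 2) = 0.193

Drum 1:
Material balance + equilibrium reduce to Σ zᵢ(Kᵢ−1)/(1+ψ₁(Kᵢ−1)) = 0.
g(0) = ΣzᵢKᵢ − 1 = 0.345 and g(1) = 1 − Σzᵢ/Kᵢ = -0.116, so a root lies in (0, 1).
Newton iteration, ψ₁⁰ = 0.5:
  ψ₁ = 0.500: g = 0.0319, g' = -0.362 → ψ₁ = 0.588
  ψ₁ = 0.588: g = 0.0017, g' = -0.327 → ψ₁ = 0.593
Converged at ψ₁ = 0.593.
Drum-1 compositions:
  1: x = 0.120, y = 0.366
  2: x = 0.586, y = 0.461
  3: x = 0.294, y = 0.173
Drum-2 feed = drum-1 vapor: z₂ = (0.3662, 0.4612, 0.1726).
Drum 2:
Material balance + equilibrium reduce to Σ zᵢ(Kᵢ−1)/(1+ψ₂(Kᵢ−1)) = 0.
g(0) = ΣzᵢKᵢ − 1 = 0.108 and g(1) = 1 − Σzᵢ/Kᵢ = -0.428, so a root lies in (0, 1).
Newton–Raphson from ψ₂ = 0.56:
  ψ₂ = 0.560: g = -0.1739, g' = -0.476 → ψ₂ = 0.195
  ψ₂ = 0.195: g = -0.0008, g' = -0.505 → ψ₂ = 0.193
Converged at ψ₂ = 0.193.
  1: x = 0.300, y = 0.642
  2: x = 0.505, y = 0.278
  3: x = 0.195, y = 0.080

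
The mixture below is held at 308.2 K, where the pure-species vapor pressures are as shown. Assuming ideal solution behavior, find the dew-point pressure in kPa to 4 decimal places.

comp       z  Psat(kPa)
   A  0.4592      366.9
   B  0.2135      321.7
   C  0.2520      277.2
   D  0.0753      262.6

At the dew point ψ → 1, so Σzᵢ/Kᵢ = 1 with Kᵢ = Pᵢˢᵃᵗ/P ⇒ 1/P = Σzᵢ/Pᵢˢᵃᵗ.
1/P = 0.4592/366.9 + 0.2135/321.7 + 0.2520/277.2 + 0.0753/262.6 = 0.0031111 ⇒ P = 321.4330 kPa

Pdew = 321.4330 kPa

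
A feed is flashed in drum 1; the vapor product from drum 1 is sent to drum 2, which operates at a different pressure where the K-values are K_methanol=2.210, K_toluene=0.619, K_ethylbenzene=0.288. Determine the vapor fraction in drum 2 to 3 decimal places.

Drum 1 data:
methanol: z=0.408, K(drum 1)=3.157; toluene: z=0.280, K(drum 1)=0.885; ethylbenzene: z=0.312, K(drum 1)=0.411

Drum 1:
Material balance + equilibrium reduce to Σ zᵢ(Kᵢ−1)/(1+ψ₁(Kᵢ−1)) = 0.
Check two-phase: ΣzᵢKᵢ = 1.664 > 1 and Σzᵢ/Kᵢ = 1.205 > 1, so g(0) = 0.664 > 0 and g(1) = -0.205 < 0.
Iterate (Newton) starting at ψ₁ = 0.52:
  ψ₁ = 0.520: g = 0.1156, g' = -0.651 → ψ₁ = 0.698
  ψ₁ = 0.698: g = 0.0043, g' = -0.619 → ψ₁ = 0.705
Converged at ψ₁ = 0.705.
Drum-1 compositions:
  methanol: x = 0.162, y = 0.511
  toluene: x = 0.305, y = 0.270
  ethylbenzene: x = 0.533, y = 0.219
Drum-2 feed = drum-1 vapor: z₂ = (0.5111, 0.2697, 0.2192).
Drum 2:
Newton iteration, ψ₂⁰ = 0.43:
  ψ₂ = 0.430: g = 0.0590, g' = -0.611 → ψ₂ = 0.527
  ψ₂ = 0.527: g = -0.0005, g' = -0.625 → ψ₂ = 0.526
Converged at ψ₂ = 0.526.
  methanol: x = 0.312, y = 0.690
  toluene: x = 0.337, y = 0.209
  ethylbenzene: x = 0.350, y = 0.101

V/F (drum 2) = 0.526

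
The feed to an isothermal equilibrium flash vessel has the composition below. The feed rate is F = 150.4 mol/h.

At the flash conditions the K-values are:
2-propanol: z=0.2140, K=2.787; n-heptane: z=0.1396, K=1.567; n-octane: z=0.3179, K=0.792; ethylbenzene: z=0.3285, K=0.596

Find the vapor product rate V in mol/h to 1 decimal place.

V = 86.6 mol/h

Let ψ = V/F and solve Σ zᵢ(Kᵢ−1)/(1+ψ(Kᵢ−1)) = 0.
Check two-phase: ΣzᵢKᵢ = 1.2627 > 1 and Σzᵢ/Kᵢ = 1.1184 > 1, so g(0) = 0.2627 > 0 and g(1) = -0.1184 < 0.
Newton–Raphson from ψ = 0.5:
  ψ = 0.5000: g = 0.02353, g' = -0.3192 → ψ = 0.5737
  ψ = 0.5737: g = 0.00071, g' = -0.3008 → ψ = 0.5761
Converged at ψ = 0.5761.
Then V = ψ·F = 0.5761·150.4 = 86.6 mol/h and L = F − V = 63.8 mol/h.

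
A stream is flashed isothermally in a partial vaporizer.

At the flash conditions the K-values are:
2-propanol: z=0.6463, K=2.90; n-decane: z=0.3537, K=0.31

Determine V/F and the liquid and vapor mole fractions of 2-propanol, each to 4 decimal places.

V/F = 0.7505, x_2-propanol = 0.2664, y_2-propanol = 0.7726

Rachford–Rice: g(V/F) = Σ zᵢ(Kᵢ−1)/(1+V/F(Kᵢ−1)) = 0.
Feasibility: ΣzᵢKᵢ = 1.9839, Σzᵢ/Kᵢ = 1.3638 — both > 1, two phases present.
Binary case is linear: z₁(K₁−1)(1+V/F(K₂−1)) + z₂(K₂−1)(1+V/F(K₁−1)) = 0
⇒ V/F = [z₁(K₁−1)+z₂(K₂−1)] / [−(K₁−1)(K₂−1)] = 0.98392/1.31100 = 0.7505
Compositions from xᵢ = zᵢ/(1+V/F(Kᵢ−1)), yᵢ = Kᵢxᵢ:
  2-propanol: x = 0.2664, y = 0.7726
  n-decane: x = 0.7336, y = 0.2274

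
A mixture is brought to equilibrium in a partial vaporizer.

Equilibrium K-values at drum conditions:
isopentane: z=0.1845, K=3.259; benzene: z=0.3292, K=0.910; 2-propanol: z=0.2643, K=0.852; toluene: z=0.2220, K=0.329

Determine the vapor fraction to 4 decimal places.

ψ = 0.2813

Newton iteration, ψ⁰ = 0.36:
  ψ = 0.3600: g = -0.03849, g' = -0.4694 → ψ = 0.2780
  ψ = 0.2780: g = 0.00170, g' = -0.5154 → ψ = 0.2813
Converged at ψ = 0.2813.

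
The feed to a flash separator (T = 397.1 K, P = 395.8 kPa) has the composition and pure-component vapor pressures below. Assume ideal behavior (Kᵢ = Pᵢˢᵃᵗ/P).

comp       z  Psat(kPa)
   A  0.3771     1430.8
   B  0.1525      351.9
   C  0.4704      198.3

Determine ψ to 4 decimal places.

Raoult's law: Kᵢ = Pᵢˢᵃᵗ/P = Pᵢˢᵃᵗ/395.8.
  K_A = 1430.8/395.8 = 3.614957, K_B = 351.9/395.8 = 0.889085, K_C = 198.3/395.8 = 0.501011
Material balance + equilibrium reduce to Σ zᵢ(Kᵢ−1)/(1+ψ(Kᵢ−1)) = 0.
Feasibility: ΣzᵢKᵢ = 1.7345, Σzᵢ/Kᵢ = 1.2147 — both > 1, two phases present.
Newton–Raphson from ψ = 0.5:
  ψ = 0.5000: g = 0.09669, g' = -0.6943 → ψ = 0.6392
  ψ = 0.6392: g = 0.00623, g' = -0.6160 → ψ = 0.6494
Converged at ψ = 0.6494.

ψ = 0.6494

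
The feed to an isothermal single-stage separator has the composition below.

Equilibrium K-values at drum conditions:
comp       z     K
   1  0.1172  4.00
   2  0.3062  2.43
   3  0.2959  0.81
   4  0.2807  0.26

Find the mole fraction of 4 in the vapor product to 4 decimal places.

Material balance + equilibrium reduce to Σ zᵢ(Kᵢ−1)/(1+β(Kᵢ−1)) = 0.
Check two-phase: ΣzᵢKᵢ = 1.5255 > 1 and Σzᵢ/Kᵢ = 1.6002 > 1, so g(0) = 0.5255 > 0 and g(1) = -0.6002 < 0.
Newton iteration, β⁰ = 0.42:
  β = 0.4200: g = 0.06665, g' = -0.7871 → β = 0.5047
  β = 0.5047: g = 0.00046, g' = -0.7828 → β = 0.5053
Converged at β = 0.5053.
Compositions from xᵢ = zᵢ/(1+β(Kᵢ−1)), yᵢ = Kᵢxᵢ:
  1: x = 0.0466, y = 0.1863
  2: x = 0.1778, y = 0.4320
  3: x = 0.3273, y = 0.2651
  4: x = 0.4483, y = 0.1166

y_4 = 0.1166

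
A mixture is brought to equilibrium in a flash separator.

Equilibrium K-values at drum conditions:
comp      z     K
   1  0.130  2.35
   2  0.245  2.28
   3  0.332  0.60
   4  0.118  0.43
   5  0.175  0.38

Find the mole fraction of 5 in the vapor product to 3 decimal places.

Iterate (Newton) starting at ψ = 0.33:
  ψ = 0.330: g = -0.0304, g' = -0.547 → ψ = 0.274
  ψ = 0.274: g = 0.0005, g' = -0.565 → ψ = 0.275
Converged at ψ = 0.275.
Compositions from xᵢ = zᵢ/(1+ψ(Kᵢ−1)), yᵢ = Kᵢxᵢ:
  1: x = 0.095, y = 0.223
  2: x = 0.181, y = 0.413
  3: x = 0.373, y = 0.224
  4: x = 0.140, y = 0.060
  5: x = 0.211, y = 0.080

y_5 = 0.080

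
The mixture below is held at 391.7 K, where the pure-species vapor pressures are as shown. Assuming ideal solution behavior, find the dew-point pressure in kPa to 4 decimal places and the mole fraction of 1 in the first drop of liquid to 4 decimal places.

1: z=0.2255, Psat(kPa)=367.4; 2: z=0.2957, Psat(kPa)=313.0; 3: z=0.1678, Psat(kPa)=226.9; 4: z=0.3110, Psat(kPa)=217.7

At the dew point ψ → 1, so Σzᵢ/Kᵢ = 1 with Kᵢ = Pᵢˢᵃᵗ/P ⇒ 1/P = Σzᵢ/Pᵢˢᵃᵗ.
1/P = 0.2255/367.4 + 0.2957/313.0 + 0.1678/226.9 + 0.3110/217.7 = 0.0037266 ⇒ P = 268.3407 kPa
xᵢ = zᵢP/Pᵢˢᵃᵗ ⇒ x_1 = 0.2255·268.3407/367.4 = 0.1647

Pdew = 268.3407 kPa, x_1 = 0.1647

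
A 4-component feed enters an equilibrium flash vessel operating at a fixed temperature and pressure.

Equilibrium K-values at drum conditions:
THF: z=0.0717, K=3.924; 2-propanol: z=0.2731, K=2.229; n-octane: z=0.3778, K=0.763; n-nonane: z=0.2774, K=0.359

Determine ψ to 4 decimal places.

ψ = 0.3703

Rachford–Rice: g(ψ) = Σ zᵢ(Kᵢ−1)/(1+ψ(Kᵢ−1)) = 0.
Feasibility: ΣzᵢKᵢ = 1.2779, Σzᵢ/Kᵢ = 1.4086 — both > 1, two phases present.
Iterate (Newton) starting at ψ = 0.5:
  ψ = 0.5000: g = -0.07021, g' = -0.5336 → ψ = 0.3684
  ψ = 0.3684: g = 0.00107, g' = -0.5583 → ψ = 0.3703
Converged at ψ = 0.3703.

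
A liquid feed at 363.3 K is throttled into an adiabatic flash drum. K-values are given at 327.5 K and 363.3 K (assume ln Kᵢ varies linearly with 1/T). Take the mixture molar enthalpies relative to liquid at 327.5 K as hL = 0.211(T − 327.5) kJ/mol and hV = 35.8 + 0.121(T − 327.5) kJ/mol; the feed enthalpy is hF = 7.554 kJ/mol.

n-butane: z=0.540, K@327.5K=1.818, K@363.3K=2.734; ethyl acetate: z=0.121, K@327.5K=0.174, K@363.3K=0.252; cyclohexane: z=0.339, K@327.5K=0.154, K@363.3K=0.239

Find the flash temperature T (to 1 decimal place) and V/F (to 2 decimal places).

Adiabatic flash: solve Rachford–Rice at each trial T, then check hF = ψ·hV(T) + (1−ψ)·hL(T).
  T = 327.5 K: K = (1.818, 0.174, 0.154), RR gives ψ = 0.080, H_out = 2.862 kJ/mol
  T = 363.3 K: K = (2.734, 0.252, 0.239), RR gives ψ = 0.447, H_out = 22.132 kJ/mol
  T = 345.4 K: K = (2.253, 0.211, 0.194), RR gives ψ = 0.307, H_out = 14.264 kJ/mol
  T = 336.4 K: K = (2.028, 0.192, 0.173), RR gives ψ = 0.210, H_out = 9.223 kJ/mol
  T = 331.9 K: K = (1.921, 0.183, 0.163), RR gives ψ = 0.150, H_out = 6.230 kJ/mol
  T = 334.1 K: K = (1.973, 0.187, 0.168), RR gives ψ = 0.180, H_out = 7.742 kJ/mol
Linear interpolation between T = 331.9 (H_out = 6.230) and T = 334.1 (H_out = 7.742) on hF = 7.554 gives T ≈ 333.8 K, at which ψ = 0.18.

T = 333.8 K, V/F = 0.18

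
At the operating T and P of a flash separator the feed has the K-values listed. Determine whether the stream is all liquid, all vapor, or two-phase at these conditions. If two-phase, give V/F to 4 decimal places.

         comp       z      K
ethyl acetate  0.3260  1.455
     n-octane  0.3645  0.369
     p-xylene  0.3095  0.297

all liquid

ΣzᵢKᵢ = 0.7008; Σzᵢ/Kᵢ = 2.2539.
Since ΣzᵢKᵢ < 1 the mixture is below its bubble point — single liquid phase.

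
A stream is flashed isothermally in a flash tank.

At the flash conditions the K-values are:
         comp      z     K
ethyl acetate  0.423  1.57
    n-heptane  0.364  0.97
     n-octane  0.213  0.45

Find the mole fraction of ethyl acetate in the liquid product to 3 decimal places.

Material balance + equilibrium reduce to Σ zᵢ(Kᵢ−1)/(1+ψ(Kᵢ−1)) = 0.
Check two-phase: ΣzᵢKᵢ = 1.113 > 1 and Σzᵢ/Kᵢ = 1.118 > 1, so g(0) = 0.113 > 0 and g(1) = -0.118 < 0.
Newton iteration, ψ⁰ = 0.5:
  ψ = 0.500: g = 0.0150, g' = -0.206 → ψ = 0.573
  ψ = 0.573: g = -0.0003, g' = -0.216 → ψ = 0.571
Converged at ψ = 0.571.
Compositions from xᵢ = zᵢ/(1+ψ(Kᵢ−1)), yᵢ = Kᵢxᵢ:
  ethyl acetate: x = 0.319, y = 0.501
  n-heptane: x = 0.370, y = 0.359
  n-octane: x = 0.311, y = 0.140

x_ethyl acetate = 0.319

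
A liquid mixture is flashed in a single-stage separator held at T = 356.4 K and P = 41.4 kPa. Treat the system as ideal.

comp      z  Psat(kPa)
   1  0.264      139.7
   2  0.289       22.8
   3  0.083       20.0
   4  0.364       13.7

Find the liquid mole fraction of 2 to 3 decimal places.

x_2 = 0.311

Raoult's law: Kᵢ = Pᵢˢᵃᵗ/P = Pᵢˢᵃᵗ/41.4.
  K_1 = 139.7/41.4 = 3.37440, K_2 = 22.8/41.4 = 0.55072, K_3 = 20.0/41.4 = 0.48309, K_4 = 13.7/41.4 = 0.33092
Rachford–Rice: g(β) = Σ zᵢ(Kᵢ−1)/(1+β(Kᵢ−1)) = 0.
g(0) = ΣzᵢKᵢ − 1 = 0.211 and g(1) = 1 − Σzᵢ/Kᵢ = -0.875, so a root lies in (0, 1).
Newton iteration, β⁰ = 0.34:
  β = 0.340: g = -0.1737, g' = -0.843 → β = 0.134
  β = 0.134: g = 0.0239, g' = -1.145 → β = 0.155
Converged at β = 0.155.
Compositions from xᵢ = zᵢ/(1+β(Kᵢ−1)), yᵢ = Kᵢxᵢ:
  1: x = 0.193, y = 0.651
  2: x = 0.311, y = 0.171
  3: x = 0.090, y = 0.044
  4: x = 0.406, y = 0.134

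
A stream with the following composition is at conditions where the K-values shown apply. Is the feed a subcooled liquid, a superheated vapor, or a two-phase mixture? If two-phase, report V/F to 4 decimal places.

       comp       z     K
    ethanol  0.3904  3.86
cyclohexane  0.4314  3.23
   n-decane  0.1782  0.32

superheated vapor

ΣzᵢKᵢ = 2.9574; Σzᵢ/Kᵢ = 0.7916.
Since Σzᵢ/Kᵢ < 1 the mixture is above its dew point — single vapor phase.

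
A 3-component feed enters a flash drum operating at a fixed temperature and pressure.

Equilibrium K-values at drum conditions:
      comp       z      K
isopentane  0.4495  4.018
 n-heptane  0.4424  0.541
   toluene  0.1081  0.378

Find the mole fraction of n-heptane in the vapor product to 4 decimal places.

Material balance + equilibrium reduce to Σ zᵢ(Kᵢ−1)/(1+ψ(Kᵢ−1)) = 0.
Check two-phase: ΣzᵢKᵢ = 2.0863 > 1 and Σzᵢ/Kᵢ = 1.2156 > 1, so g(0) = 1.0863 > 0 and g(1) = -0.2156 < 0.
Iterate (Newton) starting at ψ = 0.37:
  ψ = 0.3700: g = 0.30897, g' = -1.1196 → ψ = 0.6460
  ψ = 0.6460: g = 0.05890, g' = -0.7758 → ψ = 0.7219
  ψ = 0.7219: g = 0.00107, g' = -0.7514 → ψ = 0.7233
Converged at ψ = 0.7233.
Compositions from xᵢ = zᵢ/(1+ψ(Kᵢ−1)), yᵢ = Kᵢxᵢ:
  isopentane: x = 0.1412, y = 0.5674
  n-heptane: x = 0.6623, y = 0.3583
  toluene: x = 0.1965, y = 0.0743

y_n-heptane = 0.3583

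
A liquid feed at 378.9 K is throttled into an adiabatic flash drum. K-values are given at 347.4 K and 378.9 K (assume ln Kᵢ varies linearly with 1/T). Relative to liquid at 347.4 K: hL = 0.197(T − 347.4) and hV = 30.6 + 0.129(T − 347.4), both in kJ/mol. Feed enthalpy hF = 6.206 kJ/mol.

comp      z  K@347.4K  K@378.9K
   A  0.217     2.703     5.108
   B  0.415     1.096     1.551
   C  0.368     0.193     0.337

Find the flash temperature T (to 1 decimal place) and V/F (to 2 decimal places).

Adiabatic flash: solve Rachford–Rice at each trial T, then check hF = ψ·hV(T) + (1−ψ)·hL(T).
  T = 347.4 K: K = (2.703, 1.096, 0.193), RR gives ψ = 0.144, H_out = 4.408 kJ/mol
  T = 378.9 K: K = (5.108, 1.551, 0.337), RR gives ψ = 0.629, H_out = 24.106 kJ/mol
  T = 363.1 K: K = (3.764, 1.313, 0.258), RR gives ψ = 0.415, H_out = 15.336 kJ/mol
  T = 355.2 K: K = (3.198, 1.201, 0.224), RR gives ψ = 0.292, H_out = 10.314 kJ/mol
  T = 351.3 K: K = (2.943, 1.148, 0.208), RR gives ψ = 0.222, H_out = 7.516 kJ/mol
  T = 349.4 K: K = (2.824, 1.123, 0.201), RR gives ψ = 0.186, H_out = 6.047 kJ/mol
Linear interpolation between T = 349.4 (H_out = 6.047) and T = 351.3 (H_out = 7.516) on hF = 6.206 gives T ≈ 349.6 K, at which ψ = 0.19.

T = 349.6 K, V/F = 0.19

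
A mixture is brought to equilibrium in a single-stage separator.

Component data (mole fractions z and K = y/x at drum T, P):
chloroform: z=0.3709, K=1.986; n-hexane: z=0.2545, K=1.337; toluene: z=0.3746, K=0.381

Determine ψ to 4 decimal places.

ψ = 0.4635

Newton iteration, ψ⁰ = 0.5:
  ψ = 0.5000: g = -0.01746, g' = -0.4840 → ψ = 0.4639
  ψ = 0.4639: g = -0.00019, g' = -0.4738 → ψ = 0.4635
Converged at ψ = 0.4635.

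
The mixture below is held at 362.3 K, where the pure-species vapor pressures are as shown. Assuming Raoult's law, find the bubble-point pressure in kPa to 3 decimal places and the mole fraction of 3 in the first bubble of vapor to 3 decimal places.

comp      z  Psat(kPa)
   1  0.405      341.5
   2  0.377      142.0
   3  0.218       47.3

At the bubble point ψ → 0, so ΣzᵢKᵢ = 1 with Kᵢ = Pᵢˢᵃᵗ/P ⇒ P = ΣzᵢPᵢˢᵃᵗ.
P = 0.405·341.5 + 0.377·142.0 + 0.218·47.3 = 202.153 kPa
yᵢ = zᵢPᵢˢᵃᵗ/P ⇒ y_3 = 0.218·47.3/202.153 = 0.051

Pbub = 202.153 kPa, y_3 = 0.051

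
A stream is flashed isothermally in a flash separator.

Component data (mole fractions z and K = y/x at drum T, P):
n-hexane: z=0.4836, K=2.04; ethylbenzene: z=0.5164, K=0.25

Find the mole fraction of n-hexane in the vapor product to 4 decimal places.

y_n-hexane = 0.8547

Rachford–Rice: g(ψ) = Σ zᵢ(Kᵢ−1)/(1+ψ(Kᵢ−1)) = 0.
Feasibility: ΣzᵢKᵢ = 1.1156, Σzᵢ/Kᵢ = 2.3027 — both > 1, two phases present.
Binary case is linear: z₁(K₁−1)(1+ψ(K₂−1)) + z₂(K₂−1)(1+ψ(K₁−1)) = 0
⇒ ψ = [z₁(K₁−1)+z₂(K₂−1)] / [−(K₁−1)(K₂−1)] = 0.11564/0.78000 = 0.1483
Compositions from xᵢ = zᵢ/(1+ψ(Kᵢ−1)), yᵢ = Kᵢxᵢ:
  n-hexane: x = 0.4190, y = 0.8547
  ethylbenzene: x = 0.5810, y = 0.1453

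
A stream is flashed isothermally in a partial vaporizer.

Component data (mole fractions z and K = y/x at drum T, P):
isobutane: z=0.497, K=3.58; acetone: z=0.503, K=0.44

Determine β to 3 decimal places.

Material balance + equilibrium reduce to Σ zᵢ(Kᵢ−1)/(1+β(Kᵢ−1)) = 0.
Check two-phase: ΣzᵢKᵢ = 2.001 > 1 and Σzᵢ/Kᵢ = 1.282 > 1, so g(0) = 1.001 > 0 and g(1) = -0.282 < 0.
Newton iteration, β⁰ = 0.35:
  β = 0.350: g = 0.3235, g' = -1.158 → β = 0.629
  β = 0.629: g = 0.0537, g' = -0.857 → β = 0.692
  β = 0.692: g = 0.0004, g' = -0.847 → β = 0.693
Converged at β = 0.693.

β = 0.693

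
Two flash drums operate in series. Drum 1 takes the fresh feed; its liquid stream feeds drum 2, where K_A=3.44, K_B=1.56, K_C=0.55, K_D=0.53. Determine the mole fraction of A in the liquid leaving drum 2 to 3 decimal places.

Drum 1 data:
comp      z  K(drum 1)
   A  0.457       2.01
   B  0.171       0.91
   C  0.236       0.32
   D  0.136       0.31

Drum 1:
Material balance + equilibrium reduce to Σ zᵢ(Kᵢ−1)/(1+ψ₁(Kᵢ−1)) = 0.
Check two-phase: ΣzᵢKᵢ = 1.192 > 1 and Σzᵢ/Kᵢ = 1.591 > 1, so g(0) = 0.192 > 0 and g(1) = -0.591 < 0.
Newton iteration, ψ₁⁰ = 0.5:
  ψ₁ = 0.500: g = -0.0958, g' = -0.609 → ψ₁ = 0.343
  ψ₁ = 0.343: g = -0.0051, g' = -0.555 → ψ₁ = 0.333
Converged at ψ₁ = 0.333.
Drum-1 compositions:
  A: x = 0.342, y = 0.687
  B: x = 0.176, y = 0.160
  C: x = 0.305, y = 0.098
  D: x = 0.177, y = 0.055
Drum-2 feed = drum-1 liquid: z₂ = (0.3419, 0.1763, 0.3052, 0.1766).
Drum 2:
Rachford–Rice: g(ψ₂) = Σ zᵢ(Kᵢ−1)/(1+ψ₂(Kᵢ−1)) = 0.
Check two-phase: ΣzᵢKᵢ = 1.713 > 1 and Σzᵢ/Kᵢ = 1.101 > 1, so g(0) = 0.713 > 0 and g(1) = -0.101 < 0.
Newton iteration, ψ₂⁰ = 0.5:
  ψ₂ = 0.500: g = 0.1671, g' = -0.616 → ψ₂ = 0.771
  ψ₂ = 0.771: g = 0.0179, g' = -0.513 → ψ₂ = 0.806
Converged at ψ₂ = 0.806.
  A: x = 0.115, y = 0.396
  B: x = 0.121, y = 0.189
  C: x = 0.479, y = 0.263
  D: x = 0.284, y = 0.151

x_A (drum 2) = 0.115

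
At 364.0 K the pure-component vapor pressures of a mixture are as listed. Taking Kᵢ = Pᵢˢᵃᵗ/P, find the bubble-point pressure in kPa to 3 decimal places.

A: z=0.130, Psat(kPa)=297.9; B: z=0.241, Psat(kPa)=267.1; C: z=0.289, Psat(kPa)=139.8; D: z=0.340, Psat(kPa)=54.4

Pbub = 161.996 kPa

At the bubble point ψ → 0, so ΣzᵢKᵢ = 1 with Kᵢ = Pᵢˢᵃᵗ/P ⇒ P = ΣzᵢPᵢˢᵃᵗ.
P = 0.130·297.9 + 0.241·267.1 + 0.289·139.8 + 0.340·54.4 = 161.996 kPa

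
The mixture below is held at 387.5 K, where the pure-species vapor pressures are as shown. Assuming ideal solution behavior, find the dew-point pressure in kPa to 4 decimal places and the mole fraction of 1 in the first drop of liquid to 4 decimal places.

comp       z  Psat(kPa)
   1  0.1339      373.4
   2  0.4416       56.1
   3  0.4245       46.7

At the dew point ψ → 1, so Σzᵢ/Kᵢ = 1 with Kᵢ = Pᵢˢᵃᵗ/P ⇒ 1/P = Σzᵢ/Pᵢˢᵃᵗ.
1/P = 0.1339/373.4 + 0.4416/56.1 + 0.4245/46.7 = 0.0173202 ⇒ P = 57.7361 kPa
xᵢ = zᵢP/Pᵢˢᵃᵗ ⇒ x_1 = 0.1339·57.7361/373.4 = 0.0207

Pdew = 57.7361 kPa, x_1 = 0.0207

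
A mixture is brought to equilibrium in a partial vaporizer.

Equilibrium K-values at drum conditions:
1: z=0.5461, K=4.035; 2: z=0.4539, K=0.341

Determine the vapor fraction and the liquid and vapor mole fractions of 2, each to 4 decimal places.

Let ψ = V/F and solve Σ zᵢ(Kᵢ−1)/(1+ψ(Kᵢ−1)) = 0.
Check two-phase: ΣzᵢKᵢ = 2.3583 > 1 and Σzᵢ/Kᵢ = 1.4664 > 1, so g(0) = 1.3583 > 0 and g(1) = -0.4664 < 0.
Binary case is linear: z₁(K₁−1)(1+ψ(K₂−1)) + z₂(K₂−1)(1+ψ(K₁−1)) = 0
⇒ ψ = [z₁(K₁−1)+z₂(K₂−1)] / [−(K₁−1)(K₂−1)] = 1.35829/2.00007 = 0.6791
Compositions from xᵢ = zᵢ/(1+ψ(Kᵢ−1)), yᵢ = Kᵢxᵢ:
  1: x = 0.1784, y = 0.7198
  2: x = 0.8216, y = 0.2802

ψ = 0.6791, x_2 = 0.8216, y_2 = 0.2802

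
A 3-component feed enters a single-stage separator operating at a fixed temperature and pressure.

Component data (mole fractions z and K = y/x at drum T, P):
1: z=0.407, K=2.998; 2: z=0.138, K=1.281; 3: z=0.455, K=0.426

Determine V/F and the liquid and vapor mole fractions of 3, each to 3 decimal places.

Material balance + equilibrium reduce to Σ zᵢ(Kᵢ−1)/(1+V/F(Kᵢ−1)) = 0.
g(0) = ΣzᵢKᵢ − 1 = 0.591 and g(1) = 1 − Σzᵢ/Kᵢ = -0.312, so a root lies in (0, 1).
Iterate (Newton) starting at V/F = 0.57:
  V/F = 0.570: g = 0.0254, g' = -0.694 → V/F = 0.607
Converged at V/F = 0.607.
Compositions from xᵢ = zᵢ/(1+V/F(Kᵢ−1)), yᵢ = Kᵢxᵢ:
  1: x = 0.184, y = 0.552
  2: x = 0.118, y = 0.151
  3: x = 0.698, y = 0.297

V/F = 0.607, x_3 = 0.698, y_3 = 0.297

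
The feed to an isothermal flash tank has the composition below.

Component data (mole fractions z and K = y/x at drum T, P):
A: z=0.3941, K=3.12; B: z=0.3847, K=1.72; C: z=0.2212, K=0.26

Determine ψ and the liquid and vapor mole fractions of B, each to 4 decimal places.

Let ψ = V/F and solve Σ zᵢ(Kᵢ−1)/(1+ψ(Kᵢ−1)) = 0.
g(0) = ΣzᵢKᵢ − 1 = 0.9488 and g(1) = 1 − Σzᵢ/Kᵢ = -0.2007, so a root lies in (0, 1).
Iterate (Newton) starting at ψ = 0.36:
  ψ = 0.3600: g = 0.47069, g' = -0.9206 → ψ = 0.8713
  ψ = 0.8713: g = 0.00288, g' = -1.2536 → ψ = 0.8736
Converged at ψ = 0.8736.
Compositions from xᵢ = zᵢ/(1+ψ(Kᵢ−1)), yᵢ = Kᵢxᵢ:
  A: x = 0.1382, y = 0.4311
  B: x = 0.2362, y = 0.4062
  C: x = 0.6257, y = 0.1627

ψ = 0.8736, x_B = 0.2362, y_B = 0.4062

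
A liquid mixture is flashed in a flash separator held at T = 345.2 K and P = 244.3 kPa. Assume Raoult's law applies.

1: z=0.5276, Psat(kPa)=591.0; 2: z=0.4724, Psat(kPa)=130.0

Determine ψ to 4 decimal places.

ψ = 0.7948

Raoult's law: Kᵢ = Pᵢˢᵃᵗ/P = Pᵢˢᵃᵗ/244.3.
  K_1 = 591.0/244.3 = 2.419157, K_2 = 130.0/244.3 = 0.532133
Binary case is linear: z₁(K₁−1)(1+ψ(K₂−1)) + z₂(K₂−1)(1+ψ(K₁−1)) = 0
⇒ ψ = [z₁(K₁−1)+z₂(K₂−1)] / [−(K₁−1)(K₂−1)] = 0.52773/0.66398 = 0.7948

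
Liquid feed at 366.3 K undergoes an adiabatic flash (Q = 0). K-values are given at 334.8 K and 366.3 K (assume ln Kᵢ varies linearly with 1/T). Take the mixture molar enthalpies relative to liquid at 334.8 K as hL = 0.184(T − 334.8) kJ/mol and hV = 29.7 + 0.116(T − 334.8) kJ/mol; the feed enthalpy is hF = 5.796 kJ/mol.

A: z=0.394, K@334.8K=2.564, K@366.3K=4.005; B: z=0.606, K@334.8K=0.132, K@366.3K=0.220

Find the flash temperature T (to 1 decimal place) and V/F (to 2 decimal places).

Adiabatic flash: solve Rachford–Rice at each trial T, then check hF = ψ·hV(T) + (1−ψ)·hL(T).
  T = 334.8 K: K = (2.564, 0.132), RR gives ψ = 0.066, H_out = 1.974 kJ/mol
  T = 366.3 K: K = (4.005, 0.220), RR gives ψ = 0.303, H_out = 14.159 kJ/mol
  T = 350.6 K: K = (3.239, 0.173), RR gives ψ = 0.205, H_out = 8.790 kJ/mol
  T = 342.7 K: K = (2.890, 0.151), RR gives ψ = 0.144, H_out = 5.641 kJ/mol
  T = 346.6 K: K = (3.059, 0.162), RR gives ψ = 0.176, H_out = 7.247 kJ/mol
  T = 344.6 K: K = (2.971, 0.156), RR gives ψ = 0.160, H_out = 6.437 kJ/mol
Linear interpolation between T = 342.7 (H_out = 5.641) and T = 344.6 (H_out = 6.437) on hF = 5.796 gives T ≈ 343.1 K, at which ψ = 0.15.

T = 343.1 K, V/F = 0.15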